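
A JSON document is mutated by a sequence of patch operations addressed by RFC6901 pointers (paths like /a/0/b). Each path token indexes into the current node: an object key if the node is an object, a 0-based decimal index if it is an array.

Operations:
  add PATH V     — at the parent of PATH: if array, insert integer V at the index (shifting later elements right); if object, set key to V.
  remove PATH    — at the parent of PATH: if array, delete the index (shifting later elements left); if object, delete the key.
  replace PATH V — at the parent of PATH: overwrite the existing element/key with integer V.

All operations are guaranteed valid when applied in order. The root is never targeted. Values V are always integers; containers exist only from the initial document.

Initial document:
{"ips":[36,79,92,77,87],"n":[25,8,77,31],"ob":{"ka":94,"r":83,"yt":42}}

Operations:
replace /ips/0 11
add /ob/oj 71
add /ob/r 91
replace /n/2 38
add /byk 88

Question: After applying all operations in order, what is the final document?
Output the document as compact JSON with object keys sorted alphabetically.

After op 1 (replace /ips/0 11): {"ips":[11,79,92,77,87],"n":[25,8,77,31],"ob":{"ka":94,"r":83,"yt":42}}
After op 2 (add /ob/oj 71): {"ips":[11,79,92,77,87],"n":[25,8,77,31],"ob":{"ka":94,"oj":71,"r":83,"yt":42}}
After op 3 (add /ob/r 91): {"ips":[11,79,92,77,87],"n":[25,8,77,31],"ob":{"ka":94,"oj":71,"r":91,"yt":42}}
After op 4 (replace /n/2 38): {"ips":[11,79,92,77,87],"n":[25,8,38,31],"ob":{"ka":94,"oj":71,"r":91,"yt":42}}
After op 5 (add /byk 88): {"byk":88,"ips":[11,79,92,77,87],"n":[25,8,38,31],"ob":{"ka":94,"oj":71,"r":91,"yt":42}}

Answer: {"byk":88,"ips":[11,79,92,77,87],"n":[25,8,38,31],"ob":{"ka":94,"oj":71,"r":91,"yt":42}}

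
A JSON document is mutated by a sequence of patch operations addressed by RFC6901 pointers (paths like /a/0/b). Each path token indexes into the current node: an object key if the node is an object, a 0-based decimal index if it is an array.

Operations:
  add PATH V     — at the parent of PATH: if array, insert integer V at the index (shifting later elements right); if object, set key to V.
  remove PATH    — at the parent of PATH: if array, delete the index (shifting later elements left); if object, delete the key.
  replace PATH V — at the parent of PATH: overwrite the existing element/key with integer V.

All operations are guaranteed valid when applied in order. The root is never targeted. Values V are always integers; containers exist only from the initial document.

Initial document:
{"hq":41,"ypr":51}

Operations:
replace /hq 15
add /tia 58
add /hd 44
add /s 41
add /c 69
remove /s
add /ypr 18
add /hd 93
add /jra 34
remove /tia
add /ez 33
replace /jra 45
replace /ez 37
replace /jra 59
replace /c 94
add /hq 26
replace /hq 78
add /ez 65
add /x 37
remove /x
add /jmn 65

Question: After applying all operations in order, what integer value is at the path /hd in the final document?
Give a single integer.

After op 1 (replace /hq 15): {"hq":15,"ypr":51}
After op 2 (add /tia 58): {"hq":15,"tia":58,"ypr":51}
After op 3 (add /hd 44): {"hd":44,"hq":15,"tia":58,"ypr":51}
After op 4 (add /s 41): {"hd":44,"hq":15,"s":41,"tia":58,"ypr":51}
After op 5 (add /c 69): {"c":69,"hd":44,"hq":15,"s":41,"tia":58,"ypr":51}
After op 6 (remove /s): {"c":69,"hd":44,"hq":15,"tia":58,"ypr":51}
After op 7 (add /ypr 18): {"c":69,"hd":44,"hq":15,"tia":58,"ypr":18}
After op 8 (add /hd 93): {"c":69,"hd":93,"hq":15,"tia":58,"ypr":18}
After op 9 (add /jra 34): {"c":69,"hd":93,"hq":15,"jra":34,"tia":58,"ypr":18}
After op 10 (remove /tia): {"c":69,"hd":93,"hq":15,"jra":34,"ypr":18}
After op 11 (add /ez 33): {"c":69,"ez":33,"hd":93,"hq":15,"jra":34,"ypr":18}
After op 12 (replace /jra 45): {"c":69,"ez":33,"hd":93,"hq":15,"jra":45,"ypr":18}
After op 13 (replace /ez 37): {"c":69,"ez":37,"hd":93,"hq":15,"jra":45,"ypr":18}
After op 14 (replace /jra 59): {"c":69,"ez":37,"hd":93,"hq":15,"jra":59,"ypr":18}
After op 15 (replace /c 94): {"c":94,"ez":37,"hd":93,"hq":15,"jra":59,"ypr":18}
After op 16 (add /hq 26): {"c":94,"ez":37,"hd":93,"hq":26,"jra":59,"ypr":18}
After op 17 (replace /hq 78): {"c":94,"ez":37,"hd":93,"hq":78,"jra":59,"ypr":18}
After op 18 (add /ez 65): {"c":94,"ez":65,"hd":93,"hq":78,"jra":59,"ypr":18}
After op 19 (add /x 37): {"c":94,"ez":65,"hd":93,"hq":78,"jra":59,"x":37,"ypr":18}
After op 20 (remove /x): {"c":94,"ez":65,"hd":93,"hq":78,"jra":59,"ypr":18}
After op 21 (add /jmn 65): {"c":94,"ez":65,"hd":93,"hq":78,"jmn":65,"jra":59,"ypr":18}
Value at /hd: 93

Answer: 93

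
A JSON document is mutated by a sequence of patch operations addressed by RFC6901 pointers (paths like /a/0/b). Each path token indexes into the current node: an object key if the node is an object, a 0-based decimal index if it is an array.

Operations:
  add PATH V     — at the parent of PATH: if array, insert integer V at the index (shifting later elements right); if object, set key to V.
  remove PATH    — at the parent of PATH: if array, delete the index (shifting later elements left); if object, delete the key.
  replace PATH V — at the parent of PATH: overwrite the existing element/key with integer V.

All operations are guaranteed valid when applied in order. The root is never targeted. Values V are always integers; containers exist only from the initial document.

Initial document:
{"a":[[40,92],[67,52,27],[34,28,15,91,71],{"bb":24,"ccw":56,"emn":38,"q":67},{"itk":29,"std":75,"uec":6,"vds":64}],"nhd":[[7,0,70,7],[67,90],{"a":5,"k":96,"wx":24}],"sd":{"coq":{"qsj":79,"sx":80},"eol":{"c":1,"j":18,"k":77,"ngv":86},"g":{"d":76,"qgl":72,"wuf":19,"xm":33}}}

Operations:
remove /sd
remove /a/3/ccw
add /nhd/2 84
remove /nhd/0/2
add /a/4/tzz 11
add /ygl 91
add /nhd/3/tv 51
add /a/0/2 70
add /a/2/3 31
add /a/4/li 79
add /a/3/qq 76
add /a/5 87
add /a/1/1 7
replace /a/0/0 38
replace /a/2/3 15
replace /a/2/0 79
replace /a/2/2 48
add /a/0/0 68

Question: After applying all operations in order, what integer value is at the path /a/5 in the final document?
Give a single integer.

After op 1 (remove /sd): {"a":[[40,92],[67,52,27],[34,28,15,91,71],{"bb":24,"ccw":56,"emn":38,"q":67},{"itk":29,"std":75,"uec":6,"vds":64}],"nhd":[[7,0,70,7],[67,90],{"a":5,"k":96,"wx":24}]}
After op 2 (remove /a/3/ccw): {"a":[[40,92],[67,52,27],[34,28,15,91,71],{"bb":24,"emn":38,"q":67},{"itk":29,"std":75,"uec":6,"vds":64}],"nhd":[[7,0,70,7],[67,90],{"a":5,"k":96,"wx":24}]}
After op 3 (add /nhd/2 84): {"a":[[40,92],[67,52,27],[34,28,15,91,71],{"bb":24,"emn":38,"q":67},{"itk":29,"std":75,"uec":6,"vds":64}],"nhd":[[7,0,70,7],[67,90],84,{"a":5,"k":96,"wx":24}]}
After op 4 (remove /nhd/0/2): {"a":[[40,92],[67,52,27],[34,28,15,91,71],{"bb":24,"emn":38,"q":67},{"itk":29,"std":75,"uec":6,"vds":64}],"nhd":[[7,0,7],[67,90],84,{"a":5,"k":96,"wx":24}]}
After op 5 (add /a/4/tzz 11): {"a":[[40,92],[67,52,27],[34,28,15,91,71],{"bb":24,"emn":38,"q":67},{"itk":29,"std":75,"tzz":11,"uec":6,"vds":64}],"nhd":[[7,0,7],[67,90],84,{"a":5,"k":96,"wx":24}]}
After op 6 (add /ygl 91): {"a":[[40,92],[67,52,27],[34,28,15,91,71],{"bb":24,"emn":38,"q":67},{"itk":29,"std":75,"tzz":11,"uec":6,"vds":64}],"nhd":[[7,0,7],[67,90],84,{"a":5,"k":96,"wx":24}],"ygl":91}
After op 7 (add /nhd/3/tv 51): {"a":[[40,92],[67,52,27],[34,28,15,91,71],{"bb":24,"emn":38,"q":67},{"itk":29,"std":75,"tzz":11,"uec":6,"vds":64}],"nhd":[[7,0,7],[67,90],84,{"a":5,"k":96,"tv":51,"wx":24}],"ygl":91}
After op 8 (add /a/0/2 70): {"a":[[40,92,70],[67,52,27],[34,28,15,91,71],{"bb":24,"emn":38,"q":67},{"itk":29,"std":75,"tzz":11,"uec":6,"vds":64}],"nhd":[[7,0,7],[67,90],84,{"a":5,"k":96,"tv":51,"wx":24}],"ygl":91}
After op 9 (add /a/2/3 31): {"a":[[40,92,70],[67,52,27],[34,28,15,31,91,71],{"bb":24,"emn":38,"q":67},{"itk":29,"std":75,"tzz":11,"uec":6,"vds":64}],"nhd":[[7,0,7],[67,90],84,{"a":5,"k":96,"tv":51,"wx":24}],"ygl":91}
After op 10 (add /a/4/li 79): {"a":[[40,92,70],[67,52,27],[34,28,15,31,91,71],{"bb":24,"emn":38,"q":67},{"itk":29,"li":79,"std":75,"tzz":11,"uec":6,"vds":64}],"nhd":[[7,0,7],[67,90],84,{"a":5,"k":96,"tv":51,"wx":24}],"ygl":91}
After op 11 (add /a/3/qq 76): {"a":[[40,92,70],[67,52,27],[34,28,15,31,91,71],{"bb":24,"emn":38,"q":67,"qq":76},{"itk":29,"li":79,"std":75,"tzz":11,"uec":6,"vds":64}],"nhd":[[7,0,7],[67,90],84,{"a":5,"k":96,"tv":51,"wx":24}],"ygl":91}
After op 12 (add /a/5 87): {"a":[[40,92,70],[67,52,27],[34,28,15,31,91,71],{"bb":24,"emn":38,"q":67,"qq":76},{"itk":29,"li":79,"std":75,"tzz":11,"uec":6,"vds":64},87],"nhd":[[7,0,7],[67,90],84,{"a":5,"k":96,"tv":51,"wx":24}],"ygl":91}
After op 13 (add /a/1/1 7): {"a":[[40,92,70],[67,7,52,27],[34,28,15,31,91,71],{"bb":24,"emn":38,"q":67,"qq":76},{"itk":29,"li":79,"std":75,"tzz":11,"uec":6,"vds":64},87],"nhd":[[7,0,7],[67,90],84,{"a":5,"k":96,"tv":51,"wx":24}],"ygl":91}
After op 14 (replace /a/0/0 38): {"a":[[38,92,70],[67,7,52,27],[34,28,15,31,91,71],{"bb":24,"emn":38,"q":67,"qq":76},{"itk":29,"li":79,"std":75,"tzz":11,"uec":6,"vds":64},87],"nhd":[[7,0,7],[67,90],84,{"a":5,"k":96,"tv":51,"wx":24}],"ygl":91}
After op 15 (replace /a/2/3 15): {"a":[[38,92,70],[67,7,52,27],[34,28,15,15,91,71],{"bb":24,"emn":38,"q":67,"qq":76},{"itk":29,"li":79,"std":75,"tzz":11,"uec":6,"vds":64},87],"nhd":[[7,0,7],[67,90],84,{"a":5,"k":96,"tv":51,"wx":24}],"ygl":91}
After op 16 (replace /a/2/0 79): {"a":[[38,92,70],[67,7,52,27],[79,28,15,15,91,71],{"bb":24,"emn":38,"q":67,"qq":76},{"itk":29,"li":79,"std":75,"tzz":11,"uec":6,"vds":64},87],"nhd":[[7,0,7],[67,90],84,{"a":5,"k":96,"tv":51,"wx":24}],"ygl":91}
After op 17 (replace /a/2/2 48): {"a":[[38,92,70],[67,7,52,27],[79,28,48,15,91,71],{"bb":24,"emn":38,"q":67,"qq":76},{"itk":29,"li":79,"std":75,"tzz":11,"uec":6,"vds":64},87],"nhd":[[7,0,7],[67,90],84,{"a":5,"k":96,"tv":51,"wx":24}],"ygl":91}
After op 18 (add /a/0/0 68): {"a":[[68,38,92,70],[67,7,52,27],[79,28,48,15,91,71],{"bb":24,"emn":38,"q":67,"qq":76},{"itk":29,"li":79,"std":75,"tzz":11,"uec":6,"vds":64},87],"nhd":[[7,0,7],[67,90],84,{"a":5,"k":96,"tv":51,"wx":24}],"ygl":91}
Value at /a/5: 87

Answer: 87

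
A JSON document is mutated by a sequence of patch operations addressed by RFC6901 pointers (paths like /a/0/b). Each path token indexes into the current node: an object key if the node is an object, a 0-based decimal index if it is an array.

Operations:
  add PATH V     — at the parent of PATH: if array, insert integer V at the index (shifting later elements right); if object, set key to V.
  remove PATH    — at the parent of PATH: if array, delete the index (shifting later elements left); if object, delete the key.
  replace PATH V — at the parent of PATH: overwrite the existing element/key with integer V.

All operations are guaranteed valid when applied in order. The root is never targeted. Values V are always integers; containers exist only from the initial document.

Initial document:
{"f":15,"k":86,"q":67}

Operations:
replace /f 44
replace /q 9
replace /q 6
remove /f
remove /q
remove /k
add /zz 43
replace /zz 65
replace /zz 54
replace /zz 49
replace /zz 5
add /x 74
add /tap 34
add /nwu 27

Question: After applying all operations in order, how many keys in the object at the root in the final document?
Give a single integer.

Answer: 4

Derivation:
After op 1 (replace /f 44): {"f":44,"k":86,"q":67}
After op 2 (replace /q 9): {"f":44,"k":86,"q":9}
After op 3 (replace /q 6): {"f":44,"k":86,"q":6}
After op 4 (remove /f): {"k":86,"q":6}
After op 5 (remove /q): {"k":86}
After op 6 (remove /k): {}
After op 7 (add /zz 43): {"zz":43}
After op 8 (replace /zz 65): {"zz":65}
After op 9 (replace /zz 54): {"zz":54}
After op 10 (replace /zz 49): {"zz":49}
After op 11 (replace /zz 5): {"zz":5}
After op 12 (add /x 74): {"x":74,"zz":5}
After op 13 (add /tap 34): {"tap":34,"x":74,"zz":5}
After op 14 (add /nwu 27): {"nwu":27,"tap":34,"x":74,"zz":5}
Size at the root: 4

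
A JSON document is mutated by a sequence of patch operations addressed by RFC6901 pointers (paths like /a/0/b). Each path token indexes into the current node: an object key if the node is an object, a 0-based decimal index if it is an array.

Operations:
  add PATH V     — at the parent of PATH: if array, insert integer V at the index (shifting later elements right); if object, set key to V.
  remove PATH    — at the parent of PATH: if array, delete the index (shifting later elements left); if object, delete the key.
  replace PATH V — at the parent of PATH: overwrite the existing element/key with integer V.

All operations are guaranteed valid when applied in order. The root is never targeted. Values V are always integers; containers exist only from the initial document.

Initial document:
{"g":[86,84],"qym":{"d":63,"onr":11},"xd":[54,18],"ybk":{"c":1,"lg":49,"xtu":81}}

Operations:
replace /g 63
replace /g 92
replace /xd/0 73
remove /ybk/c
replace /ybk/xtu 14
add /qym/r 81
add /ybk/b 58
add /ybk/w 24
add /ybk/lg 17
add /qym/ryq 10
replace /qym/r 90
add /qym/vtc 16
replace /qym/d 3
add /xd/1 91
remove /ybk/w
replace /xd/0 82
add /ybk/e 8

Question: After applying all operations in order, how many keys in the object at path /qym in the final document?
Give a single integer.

Answer: 5

Derivation:
After op 1 (replace /g 63): {"g":63,"qym":{"d":63,"onr":11},"xd":[54,18],"ybk":{"c":1,"lg":49,"xtu":81}}
After op 2 (replace /g 92): {"g":92,"qym":{"d":63,"onr":11},"xd":[54,18],"ybk":{"c":1,"lg":49,"xtu":81}}
After op 3 (replace /xd/0 73): {"g":92,"qym":{"d":63,"onr":11},"xd":[73,18],"ybk":{"c":1,"lg":49,"xtu":81}}
After op 4 (remove /ybk/c): {"g":92,"qym":{"d":63,"onr":11},"xd":[73,18],"ybk":{"lg":49,"xtu":81}}
After op 5 (replace /ybk/xtu 14): {"g":92,"qym":{"d":63,"onr":11},"xd":[73,18],"ybk":{"lg":49,"xtu":14}}
After op 6 (add /qym/r 81): {"g":92,"qym":{"d":63,"onr":11,"r":81},"xd":[73,18],"ybk":{"lg":49,"xtu":14}}
After op 7 (add /ybk/b 58): {"g":92,"qym":{"d":63,"onr":11,"r":81},"xd":[73,18],"ybk":{"b":58,"lg":49,"xtu":14}}
After op 8 (add /ybk/w 24): {"g":92,"qym":{"d":63,"onr":11,"r":81},"xd":[73,18],"ybk":{"b":58,"lg":49,"w":24,"xtu":14}}
After op 9 (add /ybk/lg 17): {"g":92,"qym":{"d":63,"onr":11,"r":81},"xd":[73,18],"ybk":{"b":58,"lg":17,"w":24,"xtu":14}}
After op 10 (add /qym/ryq 10): {"g":92,"qym":{"d":63,"onr":11,"r":81,"ryq":10},"xd":[73,18],"ybk":{"b":58,"lg":17,"w":24,"xtu":14}}
After op 11 (replace /qym/r 90): {"g":92,"qym":{"d":63,"onr":11,"r":90,"ryq":10},"xd":[73,18],"ybk":{"b":58,"lg":17,"w":24,"xtu":14}}
After op 12 (add /qym/vtc 16): {"g":92,"qym":{"d":63,"onr":11,"r":90,"ryq":10,"vtc":16},"xd":[73,18],"ybk":{"b":58,"lg":17,"w":24,"xtu":14}}
After op 13 (replace /qym/d 3): {"g":92,"qym":{"d":3,"onr":11,"r":90,"ryq":10,"vtc":16},"xd":[73,18],"ybk":{"b":58,"lg":17,"w":24,"xtu":14}}
After op 14 (add /xd/1 91): {"g":92,"qym":{"d":3,"onr":11,"r":90,"ryq":10,"vtc":16},"xd":[73,91,18],"ybk":{"b":58,"lg":17,"w":24,"xtu":14}}
After op 15 (remove /ybk/w): {"g":92,"qym":{"d":3,"onr":11,"r":90,"ryq":10,"vtc":16},"xd":[73,91,18],"ybk":{"b":58,"lg":17,"xtu":14}}
After op 16 (replace /xd/0 82): {"g":92,"qym":{"d":3,"onr":11,"r":90,"ryq":10,"vtc":16},"xd":[82,91,18],"ybk":{"b":58,"lg":17,"xtu":14}}
After op 17 (add /ybk/e 8): {"g":92,"qym":{"d":3,"onr":11,"r":90,"ryq":10,"vtc":16},"xd":[82,91,18],"ybk":{"b":58,"e":8,"lg":17,"xtu":14}}
Size at path /qym: 5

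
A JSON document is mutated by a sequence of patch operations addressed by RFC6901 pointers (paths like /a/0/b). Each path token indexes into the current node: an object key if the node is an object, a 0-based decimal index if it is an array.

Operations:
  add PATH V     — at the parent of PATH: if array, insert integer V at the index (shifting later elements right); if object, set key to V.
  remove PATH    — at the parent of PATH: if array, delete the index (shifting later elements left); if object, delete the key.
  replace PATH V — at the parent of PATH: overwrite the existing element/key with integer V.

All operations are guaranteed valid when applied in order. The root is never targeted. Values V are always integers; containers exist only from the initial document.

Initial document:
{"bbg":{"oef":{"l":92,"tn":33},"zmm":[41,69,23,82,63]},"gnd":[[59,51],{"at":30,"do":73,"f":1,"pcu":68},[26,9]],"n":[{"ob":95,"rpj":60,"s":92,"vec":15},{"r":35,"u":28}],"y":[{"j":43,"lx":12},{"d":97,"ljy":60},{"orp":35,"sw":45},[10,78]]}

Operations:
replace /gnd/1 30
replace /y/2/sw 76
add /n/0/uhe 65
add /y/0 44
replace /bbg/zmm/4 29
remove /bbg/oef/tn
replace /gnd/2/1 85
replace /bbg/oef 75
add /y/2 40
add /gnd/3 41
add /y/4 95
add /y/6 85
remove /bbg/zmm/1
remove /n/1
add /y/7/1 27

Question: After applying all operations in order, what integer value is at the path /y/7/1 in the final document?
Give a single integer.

Answer: 27

Derivation:
After op 1 (replace /gnd/1 30): {"bbg":{"oef":{"l":92,"tn":33},"zmm":[41,69,23,82,63]},"gnd":[[59,51],30,[26,9]],"n":[{"ob":95,"rpj":60,"s":92,"vec":15},{"r":35,"u":28}],"y":[{"j":43,"lx":12},{"d":97,"ljy":60},{"orp":35,"sw":45},[10,78]]}
After op 2 (replace /y/2/sw 76): {"bbg":{"oef":{"l":92,"tn":33},"zmm":[41,69,23,82,63]},"gnd":[[59,51],30,[26,9]],"n":[{"ob":95,"rpj":60,"s":92,"vec":15},{"r":35,"u":28}],"y":[{"j":43,"lx":12},{"d":97,"ljy":60},{"orp":35,"sw":76},[10,78]]}
After op 3 (add /n/0/uhe 65): {"bbg":{"oef":{"l":92,"tn":33},"zmm":[41,69,23,82,63]},"gnd":[[59,51],30,[26,9]],"n":[{"ob":95,"rpj":60,"s":92,"uhe":65,"vec":15},{"r":35,"u":28}],"y":[{"j":43,"lx":12},{"d":97,"ljy":60},{"orp":35,"sw":76},[10,78]]}
After op 4 (add /y/0 44): {"bbg":{"oef":{"l":92,"tn":33},"zmm":[41,69,23,82,63]},"gnd":[[59,51],30,[26,9]],"n":[{"ob":95,"rpj":60,"s":92,"uhe":65,"vec":15},{"r":35,"u":28}],"y":[44,{"j":43,"lx":12},{"d":97,"ljy":60},{"orp":35,"sw":76},[10,78]]}
After op 5 (replace /bbg/zmm/4 29): {"bbg":{"oef":{"l":92,"tn":33},"zmm":[41,69,23,82,29]},"gnd":[[59,51],30,[26,9]],"n":[{"ob":95,"rpj":60,"s":92,"uhe":65,"vec":15},{"r":35,"u":28}],"y":[44,{"j":43,"lx":12},{"d":97,"ljy":60},{"orp":35,"sw":76},[10,78]]}
After op 6 (remove /bbg/oef/tn): {"bbg":{"oef":{"l":92},"zmm":[41,69,23,82,29]},"gnd":[[59,51],30,[26,9]],"n":[{"ob":95,"rpj":60,"s":92,"uhe":65,"vec":15},{"r":35,"u":28}],"y":[44,{"j":43,"lx":12},{"d":97,"ljy":60},{"orp":35,"sw":76},[10,78]]}
After op 7 (replace /gnd/2/1 85): {"bbg":{"oef":{"l":92},"zmm":[41,69,23,82,29]},"gnd":[[59,51],30,[26,85]],"n":[{"ob":95,"rpj":60,"s":92,"uhe":65,"vec":15},{"r":35,"u":28}],"y":[44,{"j":43,"lx":12},{"d":97,"ljy":60},{"orp":35,"sw":76},[10,78]]}
After op 8 (replace /bbg/oef 75): {"bbg":{"oef":75,"zmm":[41,69,23,82,29]},"gnd":[[59,51],30,[26,85]],"n":[{"ob":95,"rpj":60,"s":92,"uhe":65,"vec":15},{"r":35,"u":28}],"y":[44,{"j":43,"lx":12},{"d":97,"ljy":60},{"orp":35,"sw":76},[10,78]]}
After op 9 (add /y/2 40): {"bbg":{"oef":75,"zmm":[41,69,23,82,29]},"gnd":[[59,51],30,[26,85]],"n":[{"ob":95,"rpj":60,"s":92,"uhe":65,"vec":15},{"r":35,"u":28}],"y":[44,{"j":43,"lx":12},40,{"d":97,"ljy":60},{"orp":35,"sw":76},[10,78]]}
After op 10 (add /gnd/3 41): {"bbg":{"oef":75,"zmm":[41,69,23,82,29]},"gnd":[[59,51],30,[26,85],41],"n":[{"ob":95,"rpj":60,"s":92,"uhe":65,"vec":15},{"r":35,"u":28}],"y":[44,{"j":43,"lx":12},40,{"d":97,"ljy":60},{"orp":35,"sw":76},[10,78]]}
After op 11 (add /y/4 95): {"bbg":{"oef":75,"zmm":[41,69,23,82,29]},"gnd":[[59,51],30,[26,85],41],"n":[{"ob":95,"rpj":60,"s":92,"uhe":65,"vec":15},{"r":35,"u":28}],"y":[44,{"j":43,"lx":12},40,{"d":97,"ljy":60},95,{"orp":35,"sw":76},[10,78]]}
After op 12 (add /y/6 85): {"bbg":{"oef":75,"zmm":[41,69,23,82,29]},"gnd":[[59,51],30,[26,85],41],"n":[{"ob":95,"rpj":60,"s":92,"uhe":65,"vec":15},{"r":35,"u":28}],"y":[44,{"j":43,"lx":12},40,{"d":97,"ljy":60},95,{"orp":35,"sw":76},85,[10,78]]}
After op 13 (remove /bbg/zmm/1): {"bbg":{"oef":75,"zmm":[41,23,82,29]},"gnd":[[59,51],30,[26,85],41],"n":[{"ob":95,"rpj":60,"s":92,"uhe":65,"vec":15},{"r":35,"u":28}],"y":[44,{"j":43,"lx":12},40,{"d":97,"ljy":60},95,{"orp":35,"sw":76},85,[10,78]]}
After op 14 (remove /n/1): {"bbg":{"oef":75,"zmm":[41,23,82,29]},"gnd":[[59,51],30,[26,85],41],"n":[{"ob":95,"rpj":60,"s":92,"uhe":65,"vec":15}],"y":[44,{"j":43,"lx":12},40,{"d":97,"ljy":60},95,{"orp":35,"sw":76},85,[10,78]]}
After op 15 (add /y/7/1 27): {"bbg":{"oef":75,"zmm":[41,23,82,29]},"gnd":[[59,51],30,[26,85],41],"n":[{"ob":95,"rpj":60,"s":92,"uhe":65,"vec":15}],"y":[44,{"j":43,"lx":12},40,{"d":97,"ljy":60},95,{"orp":35,"sw":76},85,[10,27,78]]}
Value at /y/7/1: 27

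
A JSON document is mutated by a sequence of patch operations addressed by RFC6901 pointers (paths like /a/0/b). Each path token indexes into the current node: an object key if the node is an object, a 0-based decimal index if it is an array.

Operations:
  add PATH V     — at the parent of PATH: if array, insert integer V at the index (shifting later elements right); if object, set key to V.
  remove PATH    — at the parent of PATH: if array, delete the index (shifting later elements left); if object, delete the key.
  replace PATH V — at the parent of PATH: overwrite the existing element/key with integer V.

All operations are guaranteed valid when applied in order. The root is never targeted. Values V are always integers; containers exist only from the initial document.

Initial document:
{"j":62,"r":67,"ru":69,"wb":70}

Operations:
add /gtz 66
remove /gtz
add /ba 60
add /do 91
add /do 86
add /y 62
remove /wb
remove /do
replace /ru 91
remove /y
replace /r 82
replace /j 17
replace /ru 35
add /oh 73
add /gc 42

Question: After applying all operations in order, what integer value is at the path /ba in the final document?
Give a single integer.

Answer: 60

Derivation:
After op 1 (add /gtz 66): {"gtz":66,"j":62,"r":67,"ru":69,"wb":70}
After op 2 (remove /gtz): {"j":62,"r":67,"ru":69,"wb":70}
After op 3 (add /ba 60): {"ba":60,"j":62,"r":67,"ru":69,"wb":70}
After op 4 (add /do 91): {"ba":60,"do":91,"j":62,"r":67,"ru":69,"wb":70}
After op 5 (add /do 86): {"ba":60,"do":86,"j":62,"r":67,"ru":69,"wb":70}
After op 6 (add /y 62): {"ba":60,"do":86,"j":62,"r":67,"ru":69,"wb":70,"y":62}
After op 7 (remove /wb): {"ba":60,"do":86,"j":62,"r":67,"ru":69,"y":62}
After op 8 (remove /do): {"ba":60,"j":62,"r":67,"ru":69,"y":62}
After op 9 (replace /ru 91): {"ba":60,"j":62,"r":67,"ru":91,"y":62}
After op 10 (remove /y): {"ba":60,"j":62,"r":67,"ru":91}
After op 11 (replace /r 82): {"ba":60,"j":62,"r":82,"ru":91}
After op 12 (replace /j 17): {"ba":60,"j":17,"r":82,"ru":91}
After op 13 (replace /ru 35): {"ba":60,"j":17,"r":82,"ru":35}
After op 14 (add /oh 73): {"ba":60,"j":17,"oh":73,"r":82,"ru":35}
After op 15 (add /gc 42): {"ba":60,"gc":42,"j":17,"oh":73,"r":82,"ru":35}
Value at /ba: 60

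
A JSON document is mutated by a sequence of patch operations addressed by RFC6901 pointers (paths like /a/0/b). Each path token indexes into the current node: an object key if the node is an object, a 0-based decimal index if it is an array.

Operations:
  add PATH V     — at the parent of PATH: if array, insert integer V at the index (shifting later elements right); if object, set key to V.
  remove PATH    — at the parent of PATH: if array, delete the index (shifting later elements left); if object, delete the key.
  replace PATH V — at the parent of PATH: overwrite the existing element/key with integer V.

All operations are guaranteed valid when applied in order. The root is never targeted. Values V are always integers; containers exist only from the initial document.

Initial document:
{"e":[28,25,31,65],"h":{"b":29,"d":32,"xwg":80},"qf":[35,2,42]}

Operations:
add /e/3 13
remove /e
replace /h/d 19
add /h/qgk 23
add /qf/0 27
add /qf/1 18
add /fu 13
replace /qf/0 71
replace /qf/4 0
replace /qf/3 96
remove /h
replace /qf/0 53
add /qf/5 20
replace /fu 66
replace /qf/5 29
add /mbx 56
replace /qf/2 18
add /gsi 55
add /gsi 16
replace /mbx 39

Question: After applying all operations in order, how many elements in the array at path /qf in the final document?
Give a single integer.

After op 1 (add /e/3 13): {"e":[28,25,31,13,65],"h":{"b":29,"d":32,"xwg":80},"qf":[35,2,42]}
After op 2 (remove /e): {"h":{"b":29,"d":32,"xwg":80},"qf":[35,2,42]}
After op 3 (replace /h/d 19): {"h":{"b":29,"d":19,"xwg":80},"qf":[35,2,42]}
After op 4 (add /h/qgk 23): {"h":{"b":29,"d":19,"qgk":23,"xwg":80},"qf":[35,2,42]}
After op 5 (add /qf/0 27): {"h":{"b":29,"d":19,"qgk":23,"xwg":80},"qf":[27,35,2,42]}
After op 6 (add /qf/1 18): {"h":{"b":29,"d":19,"qgk":23,"xwg":80},"qf":[27,18,35,2,42]}
After op 7 (add /fu 13): {"fu":13,"h":{"b":29,"d":19,"qgk":23,"xwg":80},"qf":[27,18,35,2,42]}
After op 8 (replace /qf/0 71): {"fu":13,"h":{"b":29,"d":19,"qgk":23,"xwg":80},"qf":[71,18,35,2,42]}
After op 9 (replace /qf/4 0): {"fu":13,"h":{"b":29,"d":19,"qgk":23,"xwg":80},"qf":[71,18,35,2,0]}
After op 10 (replace /qf/3 96): {"fu":13,"h":{"b":29,"d":19,"qgk":23,"xwg":80},"qf":[71,18,35,96,0]}
After op 11 (remove /h): {"fu":13,"qf":[71,18,35,96,0]}
After op 12 (replace /qf/0 53): {"fu":13,"qf":[53,18,35,96,0]}
After op 13 (add /qf/5 20): {"fu":13,"qf":[53,18,35,96,0,20]}
After op 14 (replace /fu 66): {"fu":66,"qf":[53,18,35,96,0,20]}
After op 15 (replace /qf/5 29): {"fu":66,"qf":[53,18,35,96,0,29]}
After op 16 (add /mbx 56): {"fu":66,"mbx":56,"qf":[53,18,35,96,0,29]}
After op 17 (replace /qf/2 18): {"fu":66,"mbx":56,"qf":[53,18,18,96,0,29]}
After op 18 (add /gsi 55): {"fu":66,"gsi":55,"mbx":56,"qf":[53,18,18,96,0,29]}
After op 19 (add /gsi 16): {"fu":66,"gsi":16,"mbx":56,"qf":[53,18,18,96,0,29]}
After op 20 (replace /mbx 39): {"fu":66,"gsi":16,"mbx":39,"qf":[53,18,18,96,0,29]}
Size at path /qf: 6

Answer: 6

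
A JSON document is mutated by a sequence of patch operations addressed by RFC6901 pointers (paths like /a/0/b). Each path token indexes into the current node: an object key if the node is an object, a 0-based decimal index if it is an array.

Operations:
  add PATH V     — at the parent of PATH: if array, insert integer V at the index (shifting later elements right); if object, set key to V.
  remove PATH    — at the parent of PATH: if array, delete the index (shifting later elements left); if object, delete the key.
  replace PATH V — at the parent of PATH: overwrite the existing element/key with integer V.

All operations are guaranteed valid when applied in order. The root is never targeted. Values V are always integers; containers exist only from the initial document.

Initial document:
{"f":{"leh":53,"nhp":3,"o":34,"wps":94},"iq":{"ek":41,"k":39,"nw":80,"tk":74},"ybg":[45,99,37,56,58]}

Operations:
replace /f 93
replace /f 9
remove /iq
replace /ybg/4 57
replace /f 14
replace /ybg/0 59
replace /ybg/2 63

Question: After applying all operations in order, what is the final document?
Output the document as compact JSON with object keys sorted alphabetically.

After op 1 (replace /f 93): {"f":93,"iq":{"ek":41,"k":39,"nw":80,"tk":74},"ybg":[45,99,37,56,58]}
After op 2 (replace /f 9): {"f":9,"iq":{"ek":41,"k":39,"nw":80,"tk":74},"ybg":[45,99,37,56,58]}
After op 3 (remove /iq): {"f":9,"ybg":[45,99,37,56,58]}
After op 4 (replace /ybg/4 57): {"f":9,"ybg":[45,99,37,56,57]}
After op 5 (replace /f 14): {"f":14,"ybg":[45,99,37,56,57]}
After op 6 (replace /ybg/0 59): {"f":14,"ybg":[59,99,37,56,57]}
After op 7 (replace /ybg/2 63): {"f":14,"ybg":[59,99,63,56,57]}

Answer: {"f":14,"ybg":[59,99,63,56,57]}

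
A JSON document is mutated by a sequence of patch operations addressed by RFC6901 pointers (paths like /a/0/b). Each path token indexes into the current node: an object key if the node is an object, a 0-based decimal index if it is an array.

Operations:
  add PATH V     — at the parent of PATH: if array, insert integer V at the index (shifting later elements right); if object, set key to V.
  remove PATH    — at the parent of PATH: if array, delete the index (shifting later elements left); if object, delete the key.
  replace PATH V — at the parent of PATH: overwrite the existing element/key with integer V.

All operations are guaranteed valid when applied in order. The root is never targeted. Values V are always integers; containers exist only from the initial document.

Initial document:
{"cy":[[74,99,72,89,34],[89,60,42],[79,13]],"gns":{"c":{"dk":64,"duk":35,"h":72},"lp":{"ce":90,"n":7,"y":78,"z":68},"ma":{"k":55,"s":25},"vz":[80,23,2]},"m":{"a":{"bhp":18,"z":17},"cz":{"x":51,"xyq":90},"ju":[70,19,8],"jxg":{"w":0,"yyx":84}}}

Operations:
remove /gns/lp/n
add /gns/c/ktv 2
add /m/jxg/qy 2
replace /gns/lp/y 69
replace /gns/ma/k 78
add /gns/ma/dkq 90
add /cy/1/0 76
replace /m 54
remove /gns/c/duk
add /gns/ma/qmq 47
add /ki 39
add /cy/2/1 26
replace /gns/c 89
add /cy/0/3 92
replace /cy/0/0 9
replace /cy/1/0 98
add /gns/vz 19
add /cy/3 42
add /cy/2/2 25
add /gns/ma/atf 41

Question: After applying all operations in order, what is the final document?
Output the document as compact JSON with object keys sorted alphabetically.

Answer: {"cy":[[9,99,72,92,89,34],[98,89,60,42],[79,26,25,13],42],"gns":{"c":89,"lp":{"ce":90,"y":69,"z":68},"ma":{"atf":41,"dkq":90,"k":78,"qmq":47,"s":25},"vz":19},"ki":39,"m":54}

Derivation:
After op 1 (remove /gns/lp/n): {"cy":[[74,99,72,89,34],[89,60,42],[79,13]],"gns":{"c":{"dk":64,"duk":35,"h":72},"lp":{"ce":90,"y":78,"z":68},"ma":{"k":55,"s":25},"vz":[80,23,2]},"m":{"a":{"bhp":18,"z":17},"cz":{"x":51,"xyq":90},"ju":[70,19,8],"jxg":{"w":0,"yyx":84}}}
After op 2 (add /gns/c/ktv 2): {"cy":[[74,99,72,89,34],[89,60,42],[79,13]],"gns":{"c":{"dk":64,"duk":35,"h":72,"ktv":2},"lp":{"ce":90,"y":78,"z":68},"ma":{"k":55,"s":25},"vz":[80,23,2]},"m":{"a":{"bhp":18,"z":17},"cz":{"x":51,"xyq":90},"ju":[70,19,8],"jxg":{"w":0,"yyx":84}}}
After op 3 (add /m/jxg/qy 2): {"cy":[[74,99,72,89,34],[89,60,42],[79,13]],"gns":{"c":{"dk":64,"duk":35,"h":72,"ktv":2},"lp":{"ce":90,"y":78,"z":68},"ma":{"k":55,"s":25},"vz":[80,23,2]},"m":{"a":{"bhp":18,"z":17},"cz":{"x":51,"xyq":90},"ju":[70,19,8],"jxg":{"qy":2,"w":0,"yyx":84}}}
After op 4 (replace /gns/lp/y 69): {"cy":[[74,99,72,89,34],[89,60,42],[79,13]],"gns":{"c":{"dk":64,"duk":35,"h":72,"ktv":2},"lp":{"ce":90,"y":69,"z":68},"ma":{"k":55,"s":25},"vz":[80,23,2]},"m":{"a":{"bhp":18,"z":17},"cz":{"x":51,"xyq":90},"ju":[70,19,8],"jxg":{"qy":2,"w":0,"yyx":84}}}
After op 5 (replace /gns/ma/k 78): {"cy":[[74,99,72,89,34],[89,60,42],[79,13]],"gns":{"c":{"dk":64,"duk":35,"h":72,"ktv":2},"lp":{"ce":90,"y":69,"z":68},"ma":{"k":78,"s":25},"vz":[80,23,2]},"m":{"a":{"bhp":18,"z":17},"cz":{"x":51,"xyq":90},"ju":[70,19,8],"jxg":{"qy":2,"w":0,"yyx":84}}}
After op 6 (add /gns/ma/dkq 90): {"cy":[[74,99,72,89,34],[89,60,42],[79,13]],"gns":{"c":{"dk":64,"duk":35,"h":72,"ktv":2},"lp":{"ce":90,"y":69,"z":68},"ma":{"dkq":90,"k":78,"s":25},"vz":[80,23,2]},"m":{"a":{"bhp":18,"z":17},"cz":{"x":51,"xyq":90},"ju":[70,19,8],"jxg":{"qy":2,"w":0,"yyx":84}}}
After op 7 (add /cy/1/0 76): {"cy":[[74,99,72,89,34],[76,89,60,42],[79,13]],"gns":{"c":{"dk":64,"duk":35,"h":72,"ktv":2},"lp":{"ce":90,"y":69,"z":68},"ma":{"dkq":90,"k":78,"s":25},"vz":[80,23,2]},"m":{"a":{"bhp":18,"z":17},"cz":{"x":51,"xyq":90},"ju":[70,19,8],"jxg":{"qy":2,"w":0,"yyx":84}}}
After op 8 (replace /m 54): {"cy":[[74,99,72,89,34],[76,89,60,42],[79,13]],"gns":{"c":{"dk":64,"duk":35,"h":72,"ktv":2},"lp":{"ce":90,"y":69,"z":68},"ma":{"dkq":90,"k":78,"s":25},"vz":[80,23,2]},"m":54}
After op 9 (remove /gns/c/duk): {"cy":[[74,99,72,89,34],[76,89,60,42],[79,13]],"gns":{"c":{"dk":64,"h":72,"ktv":2},"lp":{"ce":90,"y":69,"z":68},"ma":{"dkq":90,"k":78,"s":25},"vz":[80,23,2]},"m":54}
After op 10 (add /gns/ma/qmq 47): {"cy":[[74,99,72,89,34],[76,89,60,42],[79,13]],"gns":{"c":{"dk":64,"h":72,"ktv":2},"lp":{"ce":90,"y":69,"z":68},"ma":{"dkq":90,"k":78,"qmq":47,"s":25},"vz":[80,23,2]},"m":54}
After op 11 (add /ki 39): {"cy":[[74,99,72,89,34],[76,89,60,42],[79,13]],"gns":{"c":{"dk":64,"h":72,"ktv":2},"lp":{"ce":90,"y":69,"z":68},"ma":{"dkq":90,"k":78,"qmq":47,"s":25},"vz":[80,23,2]},"ki":39,"m":54}
After op 12 (add /cy/2/1 26): {"cy":[[74,99,72,89,34],[76,89,60,42],[79,26,13]],"gns":{"c":{"dk":64,"h":72,"ktv":2},"lp":{"ce":90,"y":69,"z":68},"ma":{"dkq":90,"k":78,"qmq":47,"s":25},"vz":[80,23,2]},"ki":39,"m":54}
After op 13 (replace /gns/c 89): {"cy":[[74,99,72,89,34],[76,89,60,42],[79,26,13]],"gns":{"c":89,"lp":{"ce":90,"y":69,"z":68},"ma":{"dkq":90,"k":78,"qmq":47,"s":25},"vz":[80,23,2]},"ki":39,"m":54}
After op 14 (add /cy/0/3 92): {"cy":[[74,99,72,92,89,34],[76,89,60,42],[79,26,13]],"gns":{"c":89,"lp":{"ce":90,"y":69,"z":68},"ma":{"dkq":90,"k":78,"qmq":47,"s":25},"vz":[80,23,2]},"ki":39,"m":54}
After op 15 (replace /cy/0/0 9): {"cy":[[9,99,72,92,89,34],[76,89,60,42],[79,26,13]],"gns":{"c":89,"lp":{"ce":90,"y":69,"z":68},"ma":{"dkq":90,"k":78,"qmq":47,"s":25},"vz":[80,23,2]},"ki":39,"m":54}
After op 16 (replace /cy/1/0 98): {"cy":[[9,99,72,92,89,34],[98,89,60,42],[79,26,13]],"gns":{"c":89,"lp":{"ce":90,"y":69,"z":68},"ma":{"dkq":90,"k":78,"qmq":47,"s":25},"vz":[80,23,2]},"ki":39,"m":54}
After op 17 (add /gns/vz 19): {"cy":[[9,99,72,92,89,34],[98,89,60,42],[79,26,13]],"gns":{"c":89,"lp":{"ce":90,"y":69,"z":68},"ma":{"dkq":90,"k":78,"qmq":47,"s":25},"vz":19},"ki":39,"m":54}
After op 18 (add /cy/3 42): {"cy":[[9,99,72,92,89,34],[98,89,60,42],[79,26,13],42],"gns":{"c":89,"lp":{"ce":90,"y":69,"z":68},"ma":{"dkq":90,"k":78,"qmq":47,"s":25},"vz":19},"ki":39,"m":54}
After op 19 (add /cy/2/2 25): {"cy":[[9,99,72,92,89,34],[98,89,60,42],[79,26,25,13],42],"gns":{"c":89,"lp":{"ce":90,"y":69,"z":68},"ma":{"dkq":90,"k":78,"qmq":47,"s":25},"vz":19},"ki":39,"m":54}
After op 20 (add /gns/ma/atf 41): {"cy":[[9,99,72,92,89,34],[98,89,60,42],[79,26,25,13],42],"gns":{"c":89,"lp":{"ce":90,"y":69,"z":68},"ma":{"atf":41,"dkq":90,"k":78,"qmq":47,"s":25},"vz":19},"ki":39,"m":54}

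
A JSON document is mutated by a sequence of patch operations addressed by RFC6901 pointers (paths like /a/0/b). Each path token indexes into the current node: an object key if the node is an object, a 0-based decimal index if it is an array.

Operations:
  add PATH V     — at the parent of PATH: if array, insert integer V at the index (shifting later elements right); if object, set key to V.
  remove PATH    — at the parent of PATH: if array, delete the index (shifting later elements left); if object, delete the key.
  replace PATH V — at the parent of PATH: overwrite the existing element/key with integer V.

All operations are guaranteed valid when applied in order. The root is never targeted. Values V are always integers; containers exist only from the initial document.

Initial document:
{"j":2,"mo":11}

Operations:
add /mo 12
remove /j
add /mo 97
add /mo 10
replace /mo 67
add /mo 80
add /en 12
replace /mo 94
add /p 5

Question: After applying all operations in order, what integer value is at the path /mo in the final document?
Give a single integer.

Answer: 94

Derivation:
After op 1 (add /mo 12): {"j":2,"mo":12}
After op 2 (remove /j): {"mo":12}
After op 3 (add /mo 97): {"mo":97}
After op 4 (add /mo 10): {"mo":10}
After op 5 (replace /mo 67): {"mo":67}
After op 6 (add /mo 80): {"mo":80}
After op 7 (add /en 12): {"en":12,"mo":80}
After op 8 (replace /mo 94): {"en":12,"mo":94}
After op 9 (add /p 5): {"en":12,"mo":94,"p":5}
Value at /mo: 94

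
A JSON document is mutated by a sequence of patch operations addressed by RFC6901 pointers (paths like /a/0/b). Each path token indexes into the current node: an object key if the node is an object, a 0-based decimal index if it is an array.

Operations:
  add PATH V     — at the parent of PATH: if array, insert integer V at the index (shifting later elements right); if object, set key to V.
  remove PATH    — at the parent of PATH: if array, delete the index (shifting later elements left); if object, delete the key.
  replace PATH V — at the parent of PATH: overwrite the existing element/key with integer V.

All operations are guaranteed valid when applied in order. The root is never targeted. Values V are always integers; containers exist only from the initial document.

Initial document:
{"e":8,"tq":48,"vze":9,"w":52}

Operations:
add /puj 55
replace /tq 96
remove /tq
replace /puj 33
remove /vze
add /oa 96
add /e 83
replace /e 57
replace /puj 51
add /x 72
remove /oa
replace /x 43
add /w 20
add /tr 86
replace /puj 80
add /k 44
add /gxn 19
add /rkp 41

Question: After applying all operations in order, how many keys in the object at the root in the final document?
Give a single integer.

After op 1 (add /puj 55): {"e":8,"puj":55,"tq":48,"vze":9,"w":52}
After op 2 (replace /tq 96): {"e":8,"puj":55,"tq":96,"vze":9,"w":52}
After op 3 (remove /tq): {"e":8,"puj":55,"vze":9,"w":52}
After op 4 (replace /puj 33): {"e":8,"puj":33,"vze":9,"w":52}
After op 5 (remove /vze): {"e":8,"puj":33,"w":52}
After op 6 (add /oa 96): {"e":8,"oa":96,"puj":33,"w":52}
After op 7 (add /e 83): {"e":83,"oa":96,"puj":33,"w":52}
After op 8 (replace /e 57): {"e":57,"oa":96,"puj":33,"w":52}
After op 9 (replace /puj 51): {"e":57,"oa":96,"puj":51,"w":52}
After op 10 (add /x 72): {"e":57,"oa":96,"puj":51,"w":52,"x":72}
After op 11 (remove /oa): {"e":57,"puj":51,"w":52,"x":72}
After op 12 (replace /x 43): {"e":57,"puj":51,"w":52,"x":43}
After op 13 (add /w 20): {"e":57,"puj":51,"w":20,"x":43}
After op 14 (add /tr 86): {"e":57,"puj":51,"tr":86,"w":20,"x":43}
After op 15 (replace /puj 80): {"e":57,"puj":80,"tr":86,"w":20,"x":43}
After op 16 (add /k 44): {"e":57,"k":44,"puj":80,"tr":86,"w":20,"x":43}
After op 17 (add /gxn 19): {"e":57,"gxn":19,"k":44,"puj":80,"tr":86,"w":20,"x":43}
After op 18 (add /rkp 41): {"e":57,"gxn":19,"k":44,"puj":80,"rkp":41,"tr":86,"w":20,"x":43}
Size at the root: 8

Answer: 8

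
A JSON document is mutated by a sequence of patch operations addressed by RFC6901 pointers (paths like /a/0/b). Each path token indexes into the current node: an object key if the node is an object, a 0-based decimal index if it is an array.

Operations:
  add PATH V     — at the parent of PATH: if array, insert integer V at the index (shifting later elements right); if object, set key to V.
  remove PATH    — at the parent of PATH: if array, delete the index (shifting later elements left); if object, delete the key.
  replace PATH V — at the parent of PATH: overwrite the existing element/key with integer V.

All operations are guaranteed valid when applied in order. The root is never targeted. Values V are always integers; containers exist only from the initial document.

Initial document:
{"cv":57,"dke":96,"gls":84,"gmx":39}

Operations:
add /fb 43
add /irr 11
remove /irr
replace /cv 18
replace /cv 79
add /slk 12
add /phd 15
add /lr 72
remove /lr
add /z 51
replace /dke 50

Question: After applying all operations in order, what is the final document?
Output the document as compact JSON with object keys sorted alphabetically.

After op 1 (add /fb 43): {"cv":57,"dke":96,"fb":43,"gls":84,"gmx":39}
After op 2 (add /irr 11): {"cv":57,"dke":96,"fb":43,"gls":84,"gmx":39,"irr":11}
After op 3 (remove /irr): {"cv":57,"dke":96,"fb":43,"gls":84,"gmx":39}
After op 4 (replace /cv 18): {"cv":18,"dke":96,"fb":43,"gls":84,"gmx":39}
After op 5 (replace /cv 79): {"cv":79,"dke":96,"fb":43,"gls":84,"gmx":39}
After op 6 (add /slk 12): {"cv":79,"dke":96,"fb":43,"gls":84,"gmx":39,"slk":12}
After op 7 (add /phd 15): {"cv":79,"dke":96,"fb":43,"gls":84,"gmx":39,"phd":15,"slk":12}
After op 8 (add /lr 72): {"cv":79,"dke":96,"fb":43,"gls":84,"gmx":39,"lr":72,"phd":15,"slk":12}
After op 9 (remove /lr): {"cv":79,"dke":96,"fb":43,"gls":84,"gmx":39,"phd":15,"slk":12}
After op 10 (add /z 51): {"cv":79,"dke":96,"fb":43,"gls":84,"gmx":39,"phd":15,"slk":12,"z":51}
After op 11 (replace /dke 50): {"cv":79,"dke":50,"fb":43,"gls":84,"gmx":39,"phd":15,"slk":12,"z":51}

Answer: {"cv":79,"dke":50,"fb":43,"gls":84,"gmx":39,"phd":15,"slk":12,"z":51}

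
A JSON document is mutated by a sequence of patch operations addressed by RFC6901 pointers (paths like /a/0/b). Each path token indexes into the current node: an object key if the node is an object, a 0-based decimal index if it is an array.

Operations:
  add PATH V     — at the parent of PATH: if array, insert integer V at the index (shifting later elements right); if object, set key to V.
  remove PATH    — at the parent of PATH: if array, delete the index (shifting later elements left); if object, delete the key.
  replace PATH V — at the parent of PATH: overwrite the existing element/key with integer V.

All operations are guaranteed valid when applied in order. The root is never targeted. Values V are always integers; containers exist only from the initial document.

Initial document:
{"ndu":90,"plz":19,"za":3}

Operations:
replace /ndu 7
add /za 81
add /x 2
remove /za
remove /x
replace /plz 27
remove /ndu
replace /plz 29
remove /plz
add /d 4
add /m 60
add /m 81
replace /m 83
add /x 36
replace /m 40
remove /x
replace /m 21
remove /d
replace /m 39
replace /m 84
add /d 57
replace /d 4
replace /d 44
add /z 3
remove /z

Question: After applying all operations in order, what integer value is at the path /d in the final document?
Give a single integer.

After op 1 (replace /ndu 7): {"ndu":7,"plz":19,"za":3}
After op 2 (add /za 81): {"ndu":7,"plz":19,"za":81}
After op 3 (add /x 2): {"ndu":7,"plz":19,"x":2,"za":81}
After op 4 (remove /za): {"ndu":7,"plz":19,"x":2}
After op 5 (remove /x): {"ndu":7,"plz":19}
After op 6 (replace /plz 27): {"ndu":7,"plz":27}
After op 7 (remove /ndu): {"plz":27}
After op 8 (replace /plz 29): {"plz":29}
After op 9 (remove /plz): {}
After op 10 (add /d 4): {"d":4}
After op 11 (add /m 60): {"d":4,"m":60}
After op 12 (add /m 81): {"d":4,"m":81}
After op 13 (replace /m 83): {"d":4,"m":83}
After op 14 (add /x 36): {"d":4,"m":83,"x":36}
After op 15 (replace /m 40): {"d":4,"m":40,"x":36}
After op 16 (remove /x): {"d":4,"m":40}
After op 17 (replace /m 21): {"d":4,"m":21}
After op 18 (remove /d): {"m":21}
After op 19 (replace /m 39): {"m":39}
After op 20 (replace /m 84): {"m":84}
After op 21 (add /d 57): {"d":57,"m":84}
After op 22 (replace /d 4): {"d":4,"m":84}
After op 23 (replace /d 44): {"d":44,"m":84}
After op 24 (add /z 3): {"d":44,"m":84,"z":3}
After op 25 (remove /z): {"d":44,"m":84}
Value at /d: 44

Answer: 44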